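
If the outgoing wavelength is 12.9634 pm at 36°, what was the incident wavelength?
12.5000 pm

From λ' = λ + Δλ, we have λ = λ' - Δλ

First calculate the Compton shift:
Δλ = λ_C(1 - cos θ)
Δλ = 2.4263 × (1 - cos(36°))
Δλ = 2.4263 × 0.1910
Δλ = 0.4634 pm

Initial wavelength:
λ = λ' - Δλ
λ = 12.9634 - 0.4634
λ = 12.5000 pm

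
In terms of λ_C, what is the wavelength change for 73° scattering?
0.7076 λ_C

The Compton shift formula is:
Δλ = λ_C(1 - cos θ)

Dividing both sides by λ_C:
Δλ/λ_C = 1 - cos θ

For θ = 73°:
Δλ/λ_C = 1 - cos(73°)
Δλ/λ_C = 1 - 0.2924
Δλ/λ_C = 0.7076

This means the shift is 0.7076 × λ_C = 1.7169 pm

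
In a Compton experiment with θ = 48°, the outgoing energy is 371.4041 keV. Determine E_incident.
489.0000 keV

Convert final energy to wavelength (hc ≈ 1239.842 keV·pm):
λ' = hc/E' = 1239.842 / 371.4041 = 3.3383 pm

Calculate the Compton shift:
Δλ = λ_C(1 - cos(48°))
Δλ = 2.4263 × (1 - cos(48°))
Δλ = 0.8028 pm

Initial wavelength:
λ = λ' - Δλ = 3.3383 - 0.8028 = 2.5355 pm

Initial energy:
E = hc/λ = 1239.842 / 2.5355 = 489.0000 keV

(Intermediate values are shown rounded; full precision is carried through to the final answer.)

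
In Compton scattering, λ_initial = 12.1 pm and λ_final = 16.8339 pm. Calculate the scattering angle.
162.00°

First find the wavelength shift:
Δλ = λ' - λ = 16.8339 - 12.1 = 4.7339 pm

Using Δλ = λ_C(1 - cos θ), with λ_C = h/(m_e·c) ≈ 2.42631024 pm:
cos θ = 1 - Δλ/λ_C
cos θ = 1 - 4.7339/2.42631024
cos θ = -0.951070

θ = arccos(-0.951070)
θ = 162.00°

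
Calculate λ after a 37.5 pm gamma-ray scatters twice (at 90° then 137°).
44.1271 pm

Apply Compton shift twice:

First scattering at θ₁ = 90°:
Δλ₁ = λ_C(1 - cos(90°))
Δλ₁ = 2.4263 × 1.0000
Δλ₁ = 2.4263 pm

After first scattering:
λ₁ = 37.5 + 2.4263 = 39.9263 pm

Second scattering at θ₂ = 137°:
Δλ₂ = λ_C(1 - cos(137°))
Δλ₂ = 2.4263 × 1.7314
Δλ₂ = 4.2008 pm

Final wavelength:
λ₂ = 39.9263 + 4.2008 = 44.1271 pm

Total shift: Δλ_total = 2.4263 + 4.2008 = 6.6271 pm

(Intermediate values are shown rounded; full precision is carried through to the final answer.)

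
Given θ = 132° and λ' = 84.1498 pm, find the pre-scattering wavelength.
80.1000 pm

From λ' = λ + Δλ, we have λ = λ' - Δλ

First calculate the Compton shift:
Δλ = λ_C(1 - cos θ)
Δλ = 2.4263 × (1 - cos(132°))
Δλ = 2.4263 × 1.6691
Δλ = 4.0498 pm

Initial wavelength:
λ = λ' - Δλ
λ = 84.1498 - 4.0498
λ = 80.1000 pm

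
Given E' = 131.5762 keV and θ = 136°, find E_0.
236.0999 keV

Convert final energy to wavelength (hc ≈ 1239.842 keV·pm):
λ' = hc/E' = 1239.842 / 131.5762 = 9.4230 pm

Calculate the Compton shift:
Δλ = λ_C(1 - cos(136°))
Δλ = 2.4263 × (1 - cos(136°))
Δλ = 4.1717 pm

Initial wavelength:
λ = λ' - Δλ = 9.4230 - 4.1717 = 5.2513 pm

Initial energy:
E = hc/λ = 1239.842 / 5.2513 = 236.0999 keV

(Intermediate values are shown rounded; full precision is carried through to the final answer.)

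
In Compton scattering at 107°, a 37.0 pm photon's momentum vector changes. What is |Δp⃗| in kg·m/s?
2.7679e-23 kg·m/s

Photon momentum magnitude is p = h/λ.

Initial momentum:
p₀ = h/λ = 6.6261e-34/3.7000e-11 = 1.7908e-23 kg·m/s

After scattering:
λ' = λ + Δλ = 37.0 + 3.1357 = 40.1357 pm
p' = h/λ' = 6.6261e-34/4.0136e-11 = 1.6509e-23 kg·m/s

Momentum is a vector; the scattered photon's direction makes angle θ = 107° with the incident direction. The magnitude of the vector change Δp⃗ = p⃗₀ − p⃗' is found from the law of cosines:
|Δp⃗|² = p₀² + p'² − 2p₀p'cos θ
|Δp⃗|² = (1.7908e-23)² + (1.6509e-23)² − 2·1.7908e-23·1.6509e-23·cos(107°)
|Δp⃗| = 2.7679e-23 kg·m/s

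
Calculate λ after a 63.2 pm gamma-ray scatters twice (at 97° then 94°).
68.5176 pm

Apply Compton shift twice:

First scattering at θ₁ = 97°:
Δλ₁ = λ_C(1 - cos(97°))
Δλ₁ = 2.4263 × 1.1219
Δλ₁ = 2.7220 pm

After first scattering:
λ₁ = 63.2 + 2.7220 = 65.9220 pm

Second scattering at θ₂ = 94°:
Δλ₂ = λ_C(1 - cos(94°))
Δλ₂ = 2.4263 × 1.0698
Δλ₂ = 2.5956 pm

Final wavelength:
λ₂ = 65.9220 + 2.5956 = 68.5176 pm

Total shift: Δλ_total = 2.7220 + 2.5956 = 5.3176 pm

(Intermediate values are shown rounded; full precision is carried through to the final answer.)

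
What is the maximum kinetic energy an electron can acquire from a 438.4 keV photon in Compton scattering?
276.9775 keV

Maximum energy transfer occurs at θ = 180° (backscattering).

Initial photon: E₀ = 438.4 keV → λ₀ = 2.8281 pm

Maximum Compton shift (at 180°):
Δλ_max = 2λ_C = 2 × 2.4263 = 4.8526 pm

Final wavelength:
λ' = 2.8281 + 4.8526 = 7.6807 pm

Minimum photon energy (maximum energy to electron):
E'_min = hc/λ' = 161.4225 keV

Maximum electron kinetic energy:
K_max = E₀ - E'_min = 438.4000 - 161.4225 = 276.9775 keV

(Intermediate values are shown rounded; full precision is carried through to the final answer.)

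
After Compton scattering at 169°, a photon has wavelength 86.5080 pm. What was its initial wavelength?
81.7000 pm

From λ' = λ + Δλ, we have λ = λ' - Δλ

First calculate the Compton shift:
Δλ = λ_C(1 - cos θ)
Δλ = 2.4263 × (1 - cos(169°))
Δλ = 2.4263 × 1.9816
Δλ = 4.8080 pm

Initial wavelength:
λ = λ' - Δλ
λ = 86.5080 - 4.8080
λ = 81.7000 pm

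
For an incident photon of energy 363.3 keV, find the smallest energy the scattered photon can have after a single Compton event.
150.0049 keV (at θ = 180°)

The scattered photon has minimum energy when its wavelength is maximum, i.e., when the Compton shift Δλ = λ_C(1 − cos θ) is maximum. This occurs at θ = 180° (backscattering), giving Δλ_max = 2λ_C = 4.8526 pm.

Initial wavelength: λ₀ = hc/E₀ = 3.4127 pm
Maximum final wavelength: λ'_max = λ₀ + 2λ_C = 3.4127 + 4.8526 = 8.2653 pm
Minimum final energy: E'_min = hc/λ'_max = 150.0049 keV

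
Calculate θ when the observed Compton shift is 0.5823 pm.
40.54°

From the Compton formula Δλ = λ_C(1 - cos θ), we can solve for θ:

cos θ = 1 - Δλ/λ_C

Given:
- Δλ = 0.5823 pm
- λ_C = h/(m_e·c) ≈ 2.42631024 pm

cos θ = 1 - 0.5823/2.42631024
cos θ = 1 - 0.239994
cos θ = 0.760006

θ = arccos(0.760006)
θ = 40.54°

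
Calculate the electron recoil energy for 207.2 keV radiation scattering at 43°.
20.3534 keV

By energy conservation: K_e = E_initial - E_final

First find the scattered photon energy:
Initial wavelength: λ = hc/E = 5.9838 pm
Compton shift: Δλ = λ_C(1 - cos(43°)) = 0.6518 pm
Final wavelength: λ' = 5.9838 + 0.6518 = 6.6356 pm
Final photon energy: E' = hc/λ' = 186.8466 keV

Electron kinetic energy:
K_e = E - E' = 207.2000 - 186.8466 = 20.3534 keV

(Intermediate values are shown rounded; full precision is carried through to the final answer.)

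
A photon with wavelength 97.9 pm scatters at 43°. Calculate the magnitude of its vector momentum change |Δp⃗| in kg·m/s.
4.9449e-24 kg·m/s

Photon momentum magnitude is p = h/λ.

Initial momentum:
p₀ = h/λ = 6.6261e-34/9.7900e-11 = 6.7682e-24 kg·m/s

After scattering:
λ' = λ + Δλ = 97.9 + 0.6518 = 98.5518 pm
p' = h/λ' = 6.6261e-34/9.8552e-11 = 6.7234e-24 kg·m/s

Momentum is a vector; the scattered photon's direction makes angle θ = 43° with the incident direction. The magnitude of the vector change Δp⃗ = p⃗₀ − p⃗' is found from the law of cosines:
|Δp⃗|² = p₀² + p'² − 2p₀p'cos θ
|Δp⃗|² = (6.7682e-24)² + (6.7234e-24)² − 2·6.7682e-24·6.7234e-24·cos(43°)
|Δp⃗| = 4.9449e-24 kg·m/s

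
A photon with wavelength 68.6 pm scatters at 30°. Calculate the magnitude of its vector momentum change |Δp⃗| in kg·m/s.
4.9883e-24 kg·m/s

Photon momentum magnitude is p = h/λ.

Initial momentum:
p₀ = h/λ = 6.6261e-34/6.8600e-11 = 9.6590e-24 kg·m/s

After scattering:
λ' = λ + Δλ = 68.6 + 0.3251 = 68.9251 pm
p' = h/λ' = 6.6261e-34/6.8925e-11 = 9.6134e-24 kg·m/s

Momentum is a vector; the scattered photon's direction makes angle θ = 30° with the incident direction. The magnitude of the vector change Δp⃗ = p⃗₀ − p⃗' is found from the law of cosines:
|Δp⃗|² = p₀² + p'² − 2p₀p'cos θ
|Δp⃗|² = (9.6590e-24)² + (9.6134e-24)² − 2·9.6590e-24·9.6134e-24·cos(30°)
|Δp⃗| = 4.9883e-24 kg·m/s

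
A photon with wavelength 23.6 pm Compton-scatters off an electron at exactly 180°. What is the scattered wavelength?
28.4526 pm

Using the Compton formula: λ' = λ + λ_C(1 − cos θ)

For θ = 180°, cos θ = -1 (exact) = -1.0000, so:
1 − cos 180° = 1 − (-1) = 2.0000

Δλ = λ_C × 2.0000 = 2.4263 × 2.0000 = 4.8526 pm

λ' = 23.6 + 4.8526 = 28.4526 pm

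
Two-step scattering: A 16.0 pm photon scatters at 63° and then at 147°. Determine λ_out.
21.7860 pm

Apply Compton shift twice:

First scattering at θ₁ = 63°:
Δλ₁ = λ_C(1 - cos(63°))
Δλ₁ = 2.4263 × 0.5460
Δλ₁ = 1.3248 pm

After first scattering:
λ₁ = 16.0 + 1.3248 = 17.3248 pm

Second scattering at θ₂ = 147°:
Δλ₂ = λ_C(1 - cos(147°))
Δλ₂ = 2.4263 × 1.8387
Δλ₂ = 4.4612 pm

Final wavelength:
λ₂ = 17.3248 + 4.4612 = 21.7860 pm

Total shift: Δλ_total = 1.3248 + 4.4612 = 5.7860 pm

(Intermediate values are shown rounded; full precision is carried through to the final answer.)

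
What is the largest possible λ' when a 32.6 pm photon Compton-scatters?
37.4526 pm (at θ = 180°)

The Compton shift is Δλ = λ_C(1 − cos θ).

Since cos θ ranges from −1 to 1, the factor (1 − cos θ) ranges from 0 to 2; the maximum shift occurs at θ = 180° (backscattering):
Δλ_max = 2λ_C = 2 × 2.4263 pm = 4.8526 pm

Maximum scattered wavelength:
λ'_max = λ₀ + Δλ_max = 32.6 + 4.8526 = 37.4526 pm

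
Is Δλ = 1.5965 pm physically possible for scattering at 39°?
No, inconsistent

Calculate the expected shift for θ = 39°:

Δλ_expected = λ_C(1 - cos(39°))
Δλ_expected = 2.4263 × (1 - cos(39°))
Δλ_expected = 2.4263 × 0.2229
Δλ_expected = 0.5407 pm

Given shift: 1.5965 pm
Expected shift: 0.5407 pm
Difference: 1.0558 pm

The values do not match. The given shift corresponds to θ ≈ 70.0°, not 39°.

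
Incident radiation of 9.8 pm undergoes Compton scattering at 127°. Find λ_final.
13.6865 pm

Using the Compton scattering formula:
λ' = λ + Δλ = λ + λ_C(1 - cos θ)

Given:
- Initial wavelength λ = 9.8 pm
- Scattering angle θ = 127°
- Compton wavelength λ_C ≈ 2.4263 pm

Calculate the shift:
Δλ = 2.4263 × (1 - cos(127°))
Δλ = 2.4263 × 1.6018
Δλ = 3.8865 pm

Final wavelength:
λ' = 9.8 + 3.8865 = 13.6865 pm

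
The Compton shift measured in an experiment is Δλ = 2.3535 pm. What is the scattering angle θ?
88.28°

From the Compton formula Δλ = λ_C(1 - cos θ), we can solve for θ:

cos θ = 1 - Δλ/λ_C

Given:
- Δλ = 2.3535 pm
- λ_C = h/(m_e·c) ≈ 2.42631024 pm

cos θ = 1 - 2.3535/2.42631024
cos θ = 1 - 0.969991
cos θ = 0.030009

θ = arccos(0.030009)
θ = 88.28°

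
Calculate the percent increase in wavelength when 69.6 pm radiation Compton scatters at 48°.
1.1534%

Calculate the Compton shift:
Δλ = λ_C(1 - cos(48°))
Δλ = 2.4263 × (1 - cos(48°))
Δλ = 2.4263 × 0.3309
Δλ = 0.8028 pm

Percentage change:
(Δλ/λ₀) × 100 = (0.8028/69.6) × 100
= 1.1534%

(Intermediate values are shown rounded; full precision is carried through to the final answer.)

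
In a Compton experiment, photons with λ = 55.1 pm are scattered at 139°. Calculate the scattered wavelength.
59.3575 pm

Using the Compton scattering formula:
λ' = λ + Δλ = λ + λ_C(1 - cos θ)

Given:
- Initial wavelength λ = 55.1 pm
- Scattering angle θ = 139°
- Compton wavelength λ_C ≈ 2.4263 pm

Calculate the shift:
Δλ = 2.4263 × (1 - cos(139°))
Δλ = 2.4263 × 1.7547
Δλ = 4.2575 pm

Final wavelength:
λ' = 55.1 + 4.2575 = 59.3575 pm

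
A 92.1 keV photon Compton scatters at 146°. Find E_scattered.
69.2660 keV

First convert energy to wavelength:
λ = hc/E, with hc ≈ 1239.842 keV·pm (i.e. 1239.842 eV·nm)

For E = 92.1 keV = 92100 eV:
λ = 1239.842 keV·pm / 92.1 keV
λ = 13.4619 pm

Calculate the Compton shift:
Δλ = λ_C(1 - cos(146°)) = 2.4263 × 1.8290
Δλ = 4.4378 pm

Final wavelength:
λ' = 13.4619 + 4.4378 = 17.8997 pm

Final energy:
E' = hc/λ' = 1239.842 / 17.8997 = 69.2660 keV

(Intermediate values are shown rounded; full precision is carried through to the final answer.)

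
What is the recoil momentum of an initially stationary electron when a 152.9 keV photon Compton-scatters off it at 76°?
9.2088e-23 kg·m/s

The electron is initially at rest, so by conservation of momentum:
p⃗_e = p⃗₀ − p⃗'  (incident photon momentum minus scattered photon momentum)

Photon momentum magnitudes (p = h/λ = E/c):
λ₀ = hc/E₀ = 8.1088 pm → p₀ = h/λ₀ = 8.1714e-23 kg·m/s
Δλ = λ_C(1 − cos 76°) = 1.8393 pm
λ' = 9.9482 pm → p' = h/λ' = 6.6606e-23 kg·m/s

The scattered photon makes angle θ = 76° with the incident direction, so by the law of cosines:
|p⃗_e|² = p₀² + p'² − 2p₀p'cos θ
|p⃗_e|² = (8.1714e-23)² + (6.6606e-23)² − 2·8.1714e-23·6.6606e-23·cos(76°)
|p⃗_e| = 9.2088e-23 kg·m/s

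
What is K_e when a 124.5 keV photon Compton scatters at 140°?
37.4541 keV

By energy conservation: K_e = E_initial - E_final

First find the scattered photon energy:
Initial wavelength: λ = hc/E = 9.9586 pm
Compton shift: Δλ = λ_C(1 - cos(140°)) = 4.2850 pm
Final wavelength: λ' = 9.9586 + 4.2850 = 14.2435 pm
Final photon energy: E' = hc/λ' = 87.0459 keV

Electron kinetic energy:
K_e = E - E' = 124.5000 - 87.0459 = 37.4541 keV

(Intermediate values are shown rounded; full precision is carried through to the final answer.)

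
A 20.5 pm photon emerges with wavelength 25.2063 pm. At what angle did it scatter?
160.00°

First find the wavelength shift:
Δλ = λ' - λ = 25.2063 - 20.5 = 4.7063 pm

Using Δλ = λ_C(1 - cos θ), with λ_C = h/(m_e·c) ≈ 2.42631024 pm:
cos θ = 1 - Δλ/λ_C
cos θ = 1 - 4.7063/2.42631024
cos θ = -0.939694

θ = arccos(-0.939694)
θ = 160.00°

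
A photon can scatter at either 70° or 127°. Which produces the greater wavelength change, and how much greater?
127° produces the larger shift by a factor of 2.434

Calculate both shifts using Δλ = λ_C(1 - cos θ):

For θ₁ = 70°:
Δλ₁ = 2.4263 × (1 - cos(70°))
Δλ₁ = 2.4263 × 0.6580
Δλ₁ = 1.5965 pm

For θ₂ = 127°:
Δλ₂ = 2.4263 × (1 - cos(127°))
Δλ₂ = 2.4263 × 1.6018
Δλ₂ = 3.8865 pm

The 127° angle produces the larger shift.
Ratio: 3.8865/1.5965 = 2.434

(Intermediate values are shown rounded; full precision is carried through to the final answer.)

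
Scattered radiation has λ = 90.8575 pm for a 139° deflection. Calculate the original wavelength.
86.6000 pm

From λ' = λ + Δλ, we have λ = λ' - Δλ

First calculate the Compton shift:
Δλ = λ_C(1 - cos θ)
Δλ = 2.4263 × (1 - cos(139°))
Δλ = 2.4263 × 1.7547
Δλ = 4.2575 pm

Initial wavelength:
λ = λ' - Δλ
λ = 90.8575 - 4.2575
λ = 86.6000 pm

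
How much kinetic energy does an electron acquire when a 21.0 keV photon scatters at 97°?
0.9255 keV

By energy conservation: K_e = E_initial - E_final

First find the scattered photon energy:
Initial wavelength: λ = hc/E = 59.0401 pm
Compton shift: Δλ = λ_C(1 - cos(97°)) = 2.7220 pm
Final wavelength: λ' = 59.0401 + 2.7220 = 61.7621 pm
Final photon energy: E' = hc/λ' = 20.0745 keV

Electron kinetic energy:
K_e = E - E' = 21.0000 - 20.0745 = 0.9255 keV

(Intermediate values are shown rounded; full precision is carried through to the final answer.)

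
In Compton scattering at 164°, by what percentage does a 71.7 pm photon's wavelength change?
6.6369%

Calculate the Compton shift:
Δλ = λ_C(1 - cos(164°))
Δλ = 2.4263 × (1 - cos(164°))
Δλ = 2.4263 × 1.9613
Δλ = 4.7586 pm

Percentage change:
(Δλ/λ₀) × 100 = (4.7586/71.7) × 100
= 6.6369%

(Intermediate values are shown rounded; full precision is carried through to the final answer.)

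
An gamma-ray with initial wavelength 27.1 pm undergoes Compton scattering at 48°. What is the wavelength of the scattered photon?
27.9028 pm

Using the Compton scattering formula:
λ' = λ + Δλ = λ + λ_C(1 - cos θ)

Given:
- Initial wavelength λ = 27.1 pm
- Scattering angle θ = 48°
- Compton wavelength λ_C ≈ 2.4263 pm

Calculate the shift:
Δλ = 2.4263 × (1 - cos(48°))
Δλ = 2.4263 × 0.3309
Δλ = 0.8028 pm

Final wavelength:
λ' = 27.1 + 0.8028 = 27.9028 pm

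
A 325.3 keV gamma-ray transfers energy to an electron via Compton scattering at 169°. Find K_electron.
181.4572 keV

By energy conservation: K_e = E_initial - E_final

First find the scattered photon energy:
Initial wavelength: λ = hc/E = 3.8114 pm
Compton shift: Δλ = λ_C(1 - cos(169°)) = 4.8080 pm
Final wavelength: λ' = 3.8114 + 4.8080 = 8.6194 pm
Final photon energy: E' = hc/λ' = 143.8428 keV

Electron kinetic energy:
K_e = E - E' = 325.3000 - 143.8428 = 181.4572 keV

(Intermediate values are shown rounded; full precision is carried through to the final answer.)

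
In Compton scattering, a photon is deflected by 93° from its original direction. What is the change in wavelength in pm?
2.5533 pm

Using the Compton scattering formula:
Δλ = λ_C(1 - cos θ)

where λ_C = h/(m_e·c) ≈ 2.4263 pm is the Compton wavelength of an electron.

For θ = 93°:
cos(93°) = -0.0523
1 - cos(93°) = 1.0523

Δλ = 2.4263 × 1.0523
Δλ = 2.5533 pm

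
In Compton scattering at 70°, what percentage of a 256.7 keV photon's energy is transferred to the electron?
0.2484 (or 24.84%)

Calculate initial and final photon energies:

Initial: E₀ = 256.7 keV → λ₀ = 4.8299 pm
Compton shift: Δλ = 1.5965 pm
Final wavelength: λ' = 6.4264 pm
Final energy: E' = 192.9298 keV

Fractional energy loss:
(E₀ - E')/E₀ = (256.7000 - 192.9298)/256.7000
= 63.7702/256.7000
= 0.2484
= 24.84%

(Intermediate values are shown rounded; full precision is carried through to the final answer.)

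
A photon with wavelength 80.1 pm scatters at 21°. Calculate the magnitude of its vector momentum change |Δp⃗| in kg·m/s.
3.0120e-24 kg·m/s

Photon momentum magnitude is p = h/λ.

Initial momentum:
p₀ = h/λ = 6.6261e-34/8.0100e-11 = 8.2722e-24 kg·m/s

After scattering:
λ' = λ + Δλ = 80.1 + 0.1612 = 80.2612 pm
p' = h/λ' = 6.6261e-34/8.0261e-11 = 8.2556e-24 kg·m/s

Momentum is a vector; the scattered photon's direction makes angle θ = 21° with the incident direction. The magnitude of the vector change Δp⃗ = p⃗₀ − p⃗' is found from the law of cosines:
|Δp⃗|² = p₀² + p'² − 2p₀p'cos θ
|Δp⃗|² = (8.2722e-24)² + (8.2556e-24)² − 2·8.2722e-24·8.2556e-24·cos(21°)
|Δp⃗| = 3.0120e-24 kg·m/s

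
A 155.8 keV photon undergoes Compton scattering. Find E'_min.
96.7831 keV (at θ = 180°)

The scattered photon has minimum energy when its wavelength is maximum, i.e., when the Compton shift Δλ = λ_C(1 − cos θ) is maximum. This occurs at θ = 180° (backscattering), giving Δλ_max = 2λ_C = 4.8526 pm.

Initial wavelength: λ₀ = hc/E₀ = 7.9579 pm
Maximum final wavelength: λ'_max = λ₀ + 2λ_C = 7.9579 + 4.8526 = 12.8105 pm
Minimum final energy: E'_min = hc/λ'_max = 96.7831 keV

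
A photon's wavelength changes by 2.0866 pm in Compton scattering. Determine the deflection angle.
81.95°

From the Compton formula Δλ = λ_C(1 - cos θ), we can solve for θ:

cos θ = 1 - Δλ/λ_C

Given:
- Δλ = 2.0866 pm
- λ_C = h/(m_e·c) ≈ 2.42631024 pm

cos θ = 1 - 2.0866/2.42631024
cos θ = 1 - 0.859989
cos θ = 0.140011

θ = arccos(0.140011)
θ = 81.95°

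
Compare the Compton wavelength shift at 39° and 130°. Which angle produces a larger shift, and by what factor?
130° produces the larger shift by a factor of 7.372

Calculate both shifts using Δλ = λ_C(1 - cos θ):

For θ₁ = 39°:
Δλ₁ = 2.4263 × (1 - cos(39°))
Δλ₁ = 2.4263 × 0.2229
Δλ₁ = 0.5407 pm

For θ₂ = 130°:
Δλ₂ = 2.4263 × (1 - cos(130°))
Δλ₂ = 2.4263 × 1.6428
Δλ₂ = 3.9859 pm

The 130° angle produces the larger shift.
Ratio: 3.9859/0.5407 = 7.372

(Intermediate values are shown rounded; full precision is carried through to the final answer.)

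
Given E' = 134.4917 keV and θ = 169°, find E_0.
281.0998 keV

Convert final energy to wavelength (hc ≈ 1239.842 keV·pm):
λ' = hc/E' = 1239.842 / 134.4917 = 9.2187 pm

Calculate the Compton shift:
Δλ = λ_C(1 - cos(169°))
Δλ = 2.4263 × (1 - cos(169°))
Δλ = 4.8080 pm

Initial wavelength:
λ = λ' - Δλ = 9.2187 - 4.8080 = 4.4107 pm

Initial energy:
E = hc/λ = 1239.842 / 4.4107 = 281.0998 keV

(Intermediate values are shown rounded; full precision is carried through to the final answer.)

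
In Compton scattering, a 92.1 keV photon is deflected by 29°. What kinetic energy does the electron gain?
2.0353 keV

By energy conservation: K_e = E_initial - E_final

First find the scattered photon energy:
Initial wavelength: λ = hc/E = 13.4619 pm
Compton shift: Δλ = λ_C(1 - cos(29°)) = 0.3042 pm
Final wavelength: λ' = 13.4619 + 0.3042 = 13.7661 pm
Final photon energy: E' = hc/λ' = 90.0647 keV

Electron kinetic energy:
K_e = E - E' = 92.1000 - 90.0647 = 2.0353 keV

(Intermediate values are shown rounded; full precision is carried through to the final answer.)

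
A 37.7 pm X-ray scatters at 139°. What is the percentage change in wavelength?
11.2930%

Calculate the Compton shift:
Δλ = λ_C(1 - cos(139°))
Δλ = 2.4263 × (1 - cos(139°))
Δλ = 2.4263 × 1.7547
Δλ = 4.2575 pm

Percentage change:
(Δλ/λ₀) × 100 = (4.2575/37.7) × 100
= 11.2930%

(Intermediate values are shown rounded; full precision is carried through to the final answer.)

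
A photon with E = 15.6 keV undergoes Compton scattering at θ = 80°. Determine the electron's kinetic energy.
0.3839 keV

By energy conservation: K_e = E_initial - E_final

First find the scattered photon energy:
Initial wavelength: λ = hc/E = 79.4771 pm
Compton shift: Δλ = λ_C(1 - cos(80°)) = 2.0050 pm
Final wavelength: λ' = 79.4771 + 2.0050 = 81.4820 pm
Final photon energy: E' = hc/λ' = 15.2161 keV

Electron kinetic energy:
K_e = E - E' = 15.6000 - 15.2161 = 0.3839 keV

(Intermediate values are shown rounded; full precision is carried through to the final answer.)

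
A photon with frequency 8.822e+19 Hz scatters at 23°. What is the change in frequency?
4.738e+18 Hz (decrease)

Convert frequency to wavelength (c = 299792458 m/s):
λ₀ = c/f₀ = 299792458/8.822e+19 = 3.3982369e-12 m = 3.3982 pm

Calculate Compton shift:
Δλ = λ_C(1 - cos(23°)) = 0.1929 pm

Final wavelength:
λ' = λ₀ + Δλ = 3.3982 + 0.1929 = 3.5911 pm

Final frequency:
f' = c/λ' = 299792458/3.5911168e-12 = 8.3481679e+19 Hz

Frequency shift (decrease):
Δf = f₀ - f' = 8.822e+19 - 8.3481679e+19 = 4.738e+18 Hz

(Intermediate values are shown rounded; full precision is carried through to the final answer.)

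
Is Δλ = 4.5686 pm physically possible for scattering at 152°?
Yes, consistent

Calculate the expected shift for θ = 152°:

Δλ_expected = λ_C(1 - cos(152°))
Δλ_expected = 2.4263 × (1 - cos(152°))
Δλ_expected = 2.4263 × 1.8829
Δλ_expected = 4.5686 pm

Given shift: 4.5686 pm
Expected shift: 4.5686 pm
Difference: 0.0000 pm

The values match. This is consistent with Compton scattering at the stated angle.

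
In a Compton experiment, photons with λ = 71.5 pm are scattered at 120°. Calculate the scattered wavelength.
75.1395 pm

Using the Compton scattering formula:
λ' = λ + Δλ = λ + λ_C(1 - cos θ)

Given:
- Initial wavelength λ = 71.5 pm
- Scattering angle θ = 120°
- Compton wavelength λ_C ≈ 2.4263 pm

Calculate the shift:
Δλ = 2.4263 × (1 - cos(120°))
Δλ = 2.4263 × 1.5000
Δλ = 3.6395 pm

Final wavelength:
λ' = 71.5 + 3.6395 = 75.1395 pm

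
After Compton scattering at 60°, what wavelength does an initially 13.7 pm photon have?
14.9132 pm

Using the Compton formula: λ' = λ + λ_C(1 − cos θ)

For θ = 60°, cos θ = 1/2 (exact) = 0.5000, so:
1 − cos 60° = 1 − (1/2) = 0.5000

Δλ = λ_C × 0.5000 = 2.4263 × 0.5000 = 1.2132 pm

λ' = 13.7 + 1.2132 = 14.9132 pm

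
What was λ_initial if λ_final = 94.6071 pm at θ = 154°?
90.0000 pm

From λ' = λ + Δλ, we have λ = λ' - Δλ

First calculate the Compton shift:
Δλ = λ_C(1 - cos θ)
Δλ = 2.4263 × (1 - cos(154°))
Δλ = 2.4263 × 1.8988
Δλ = 4.6071 pm

Initial wavelength:
λ = λ' - Δλ
λ = 94.6071 - 4.6071
λ = 90.0000 pm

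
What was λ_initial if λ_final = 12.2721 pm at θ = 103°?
9.3000 pm

From λ' = λ + Δλ, we have λ = λ' - Δλ

First calculate the Compton shift:
Δλ = λ_C(1 - cos θ)
Δλ = 2.4263 × (1 - cos(103°))
Δλ = 2.4263 × 1.2250
Δλ = 2.9721 pm

Initial wavelength:
λ = λ' - Δλ
λ = 12.2721 - 2.9721
λ = 9.3000 pm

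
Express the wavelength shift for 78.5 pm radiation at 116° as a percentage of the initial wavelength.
4.4458%

Calculate the Compton shift:
Δλ = λ_C(1 - cos(116°))
Δλ = 2.4263 × (1 - cos(116°))
Δλ = 2.4263 × 1.4384
Δλ = 3.4899 pm

Percentage change:
(Δλ/λ₀) × 100 = (3.4899/78.5) × 100
= 4.4458%

(Intermediate values are shown rounded; full precision is carried through to the final answer.)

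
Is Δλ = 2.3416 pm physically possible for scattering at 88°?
Yes, consistent

Calculate the expected shift for θ = 88°:

Δλ_expected = λ_C(1 - cos(88°))
Δλ_expected = 2.4263 × (1 - cos(88°))
Δλ_expected = 2.4263 × 0.9651
Δλ_expected = 2.3416 pm

Given shift: 2.3416 pm
Expected shift: 2.3416 pm
Difference: 0.0000 pm

The values match. This is consistent with Compton scattering at the stated angle.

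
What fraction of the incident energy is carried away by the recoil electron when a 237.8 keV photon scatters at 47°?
0.1289 (or 12.89%)

Calculate initial and final photon energies:

Initial: E₀ = 237.8 keV → λ₀ = 5.2138 pm
Compton shift: Δλ = 0.7716 pm
Final wavelength: λ' = 5.9854 pm
Final energy: E' = 207.1453 keV

Fractional energy loss:
(E₀ - E')/E₀ = (237.8000 - 207.1453)/237.8000
= 30.6547/237.8000
= 0.1289
= 12.89%

(Intermediate values are shown rounded; full precision is carried through to the final answer.)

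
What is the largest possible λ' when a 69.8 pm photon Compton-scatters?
74.6526 pm (at θ = 180°)

The Compton shift is Δλ = λ_C(1 − cos θ).

Since cos θ ranges from −1 to 1, the factor (1 − cos θ) ranges from 0 to 2; the maximum shift occurs at θ = 180° (backscattering):
Δλ_max = 2λ_C = 2 × 2.4263 pm = 4.8526 pm

Maximum scattered wavelength:
λ'_max = λ₀ + Δλ_max = 69.8 + 4.8526 = 74.6526 pm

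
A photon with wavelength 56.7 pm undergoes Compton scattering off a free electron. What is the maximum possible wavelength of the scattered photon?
61.5526 pm (at θ = 180°)

The Compton shift is Δλ = λ_C(1 − cos θ).

Since cos θ ranges from −1 to 1, the factor (1 − cos θ) ranges from 0 to 2; the maximum shift occurs at θ = 180° (backscattering):
Δλ_max = 2λ_C = 2 × 2.4263 pm = 4.8526 pm

Maximum scattered wavelength:
λ'_max = λ₀ + Δλ_max = 56.7 + 4.8526 = 61.5526 pm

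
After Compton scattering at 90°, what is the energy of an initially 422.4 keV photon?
231.2473 keV

First convert energy to wavelength:
λ = hc/E, with hc ≈ 1239.842 keV·pm (i.e. 1239.842 eV·nm)

For E = 422.4 keV = 422400 eV:
λ = 1239.842 keV·pm / 422.4 keV
λ = 2.9352 pm

Calculate the Compton shift:
Δλ = λ_C(1 - cos(90°)) = 2.4263 × 1.0000
Δλ = 2.4263 pm

Final wavelength:
λ' = 2.9352 + 2.4263 = 5.3615 pm

Final energy:
E' = hc/λ' = 1239.842 / 5.3615 = 231.2473 keV

(Intermediate values are shown rounded; full precision is carried through to the final answer.)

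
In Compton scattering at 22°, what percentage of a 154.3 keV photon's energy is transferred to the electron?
0.0215 (or 2.15%)

Calculate initial and final photon energies:

Initial: E₀ = 154.3 keV → λ₀ = 8.0353 pm
Compton shift: Δλ = 0.1767 pm
Final wavelength: λ' = 8.2119 pm
Final energy: E' = 150.9803 keV

Fractional energy loss:
(E₀ - E')/E₀ = (154.3000 - 150.9803)/154.3000
= 3.3197/154.3000
= 0.0215
= 2.15%

(Intermediate values are shown rounded; full precision is carried through to the final answer.)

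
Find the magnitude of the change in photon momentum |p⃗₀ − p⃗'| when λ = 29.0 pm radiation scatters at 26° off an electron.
1.0238e-23 kg·m/s

Photon momentum magnitude is p = h/λ.

Initial momentum:
p₀ = h/λ = 6.6261e-34/2.9000e-11 = 2.2849e-23 kg·m/s

After scattering:
λ' = λ + Δλ = 29.0 + 0.2456 = 29.2456 pm
p' = h/λ' = 6.6261e-34/2.9246e-11 = 2.2657e-23 kg·m/s

Momentum is a vector; the scattered photon's direction makes angle θ = 26° with the incident direction. The magnitude of the vector change Δp⃗ = p⃗₀ − p⃗' is found from the law of cosines:
|Δp⃗|² = p₀² + p'² − 2p₀p'cos θ
|Δp⃗|² = (2.2849e-23)² + (2.2657e-23)² − 2·2.2849e-23·2.2657e-23·cos(26°)
|Δp⃗| = 1.0238e-23 kg·m/s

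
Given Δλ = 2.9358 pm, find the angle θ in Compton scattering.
102.12°

From the Compton formula Δλ = λ_C(1 - cos θ), we can solve for θ:

cos θ = 1 - Δλ/λ_C

Given:
- Δλ = 2.9358 pm
- λ_C = h/(m_e·c) ≈ 2.42631024 pm

cos θ = 1 - 2.9358/2.42631024
cos θ = 1 - 1.209985
cos θ = -0.209985

θ = arccos(-0.209985)
θ = 102.12°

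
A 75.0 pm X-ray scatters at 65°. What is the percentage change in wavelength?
1.8679%

Calculate the Compton shift:
Δλ = λ_C(1 - cos(65°))
Δλ = 2.4263 × (1 - cos(65°))
Δλ = 2.4263 × 0.5774
Δλ = 1.4009 pm

Percentage change:
(Δλ/λ₀) × 100 = (1.4009/75.0) × 100
= 1.8679%

(Intermediate values are shown rounded; full precision is carried through to the final answer.)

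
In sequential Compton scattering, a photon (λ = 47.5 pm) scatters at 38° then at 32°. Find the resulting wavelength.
48.3830 pm

Apply Compton shift twice:

First scattering at θ₁ = 38°:
Δλ₁ = λ_C(1 - cos(38°))
Δλ₁ = 2.4263 × 0.2120
Δλ₁ = 0.5144 pm

After first scattering:
λ₁ = 47.5 + 0.5144 = 48.0144 pm

Second scattering at θ₂ = 32°:
Δλ₂ = λ_C(1 - cos(32°))
Δλ₂ = 2.4263 × 0.1520
Δλ₂ = 0.3687 pm

Final wavelength:
λ₂ = 48.0144 + 0.3687 = 48.3830 pm

Total shift: Δλ_total = 0.5144 + 0.3687 = 0.8830 pm

(Intermediate values are shown rounded; full precision is carried through to the final answer.)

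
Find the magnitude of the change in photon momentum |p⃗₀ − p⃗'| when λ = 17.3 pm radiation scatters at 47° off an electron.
2.9930e-23 kg·m/s

Photon momentum magnitude is p = h/λ.

Initial momentum:
p₀ = h/λ = 6.6261e-34/1.7300e-11 = 3.8301e-23 kg·m/s

After scattering:
λ' = λ + Δλ = 17.3 + 0.7716 = 18.0716 pm
p' = h/λ' = 6.6261e-34/1.8072e-11 = 3.6666e-23 kg·m/s

Momentum is a vector; the scattered photon's direction makes angle θ = 47° with the incident direction. The magnitude of the vector change Δp⃗ = p⃗₀ − p⃗' is found from the law of cosines:
|Δp⃗|² = p₀² + p'² − 2p₀p'cos θ
|Δp⃗|² = (3.8301e-23)² + (3.6666e-23)² − 2·3.8301e-23·3.6666e-23·cos(47°)
|Δp⃗| = 2.9930e-23 kg·m/s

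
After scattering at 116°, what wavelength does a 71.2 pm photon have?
74.6899 pm

Using the Compton scattering formula:
λ' = λ + Δλ = λ + λ_C(1 - cos θ)

Given:
- Initial wavelength λ = 71.2 pm
- Scattering angle θ = 116°
- Compton wavelength λ_C ≈ 2.4263 pm

Calculate the shift:
Δλ = 2.4263 × (1 - cos(116°))
Δλ = 2.4263 × 1.4384
Δλ = 3.4899 pm

Final wavelength:
λ' = 71.2 + 3.4899 = 74.6899 pm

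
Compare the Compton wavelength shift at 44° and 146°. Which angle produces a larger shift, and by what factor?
146° produces the larger shift by a factor of 6.517

Calculate both shifts using Δλ = λ_C(1 - cos θ):

For θ₁ = 44°:
Δλ₁ = 2.4263 × (1 - cos(44°))
Δλ₁ = 2.4263 × 0.2807
Δλ₁ = 0.6810 pm

For θ₂ = 146°:
Δλ₂ = 2.4263 × (1 - cos(146°))
Δλ₂ = 2.4263 × 1.8290
Δλ₂ = 4.4378 pm

The 146° angle produces the larger shift.
Ratio: 4.4378/0.6810 = 6.517

(Intermediate values are shown rounded; full precision is carried through to the final answer.)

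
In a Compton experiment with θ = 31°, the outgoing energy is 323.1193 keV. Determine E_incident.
355.2000 keV

Convert final energy to wavelength (hc ≈ 1239.842 keV·pm):
λ' = hc/E' = 1239.842 / 323.1193 = 3.8371 pm

Calculate the Compton shift:
Δλ = λ_C(1 - cos(31°))
Δλ = 2.4263 × (1 - cos(31°))
Δλ = 0.3466 pm

Initial wavelength:
λ = λ' - Δλ = 3.8371 - 0.3466 = 3.4905 pm

Initial energy:
E = hc/λ = 1239.842 / 3.4905 = 355.2000 keV

(Intermediate values are shown rounded; full precision is carried through to the final answer.)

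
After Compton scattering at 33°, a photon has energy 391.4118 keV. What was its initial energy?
446.6000 keV

Convert final energy to wavelength (hc ≈ 1239.842 keV·pm):
λ' = hc/E' = 1239.842 / 391.4118 = 3.1676 pm

Calculate the Compton shift:
Δλ = λ_C(1 - cos(33°))
Δλ = 2.4263 × (1 - cos(33°))
Δλ = 0.3914 pm

Initial wavelength:
λ = λ' - Δλ = 3.1676 - 0.3914 = 2.7762 pm

Initial energy:
E = hc/λ = 1239.842 / 2.7762 = 446.6000 keV

(Intermediate values are shown rounded; full precision is carried through to the final answer.)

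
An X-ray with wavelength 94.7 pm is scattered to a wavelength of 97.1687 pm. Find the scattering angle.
91.00°

First find the wavelength shift:
Δλ = λ' - λ = 97.1687 - 94.7 = 2.4687 pm

Using Δλ = λ_C(1 - cos θ), with λ_C = h/(m_e·c) ≈ 2.42631024 pm:
cos θ = 1 - Δλ/λ_C
cos θ = 1 - 2.4687/2.42631024
cos θ = -0.017471

θ = arccos(-0.017471)
θ = 91.00°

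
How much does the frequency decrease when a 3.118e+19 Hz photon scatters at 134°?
9.340e+18 Hz (decrease)

Convert frequency to wavelength (c = 299792458 m/s):
λ₀ = c/f₀ = 299792458/3.118e+19 = 9.6148960e-12 m = 9.6149 pm

Calculate Compton shift:
Δλ = λ_C(1 - cos(134°)) = 4.1118 pm

Final wavelength:
λ' = λ₀ + Δλ = 9.6149 + 4.1118 = 13.7267 pm

Final frequency:
f' = c/λ' = 299792458/1.3726663e-11 = 2.1840156e+19 Hz

Frequency shift (decrease):
Δf = f₀ - f' = 3.118e+19 - 2.1840156e+19 = 9.340e+18 Hz

(Intermediate values are shown rounded; full precision is carried through to the final answer.)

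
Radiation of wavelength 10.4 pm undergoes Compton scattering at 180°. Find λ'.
15.2526 pm

Using the Compton formula: λ' = λ + λ_C(1 − cos θ)

For θ = 180°, cos θ = -1 (exact) = -1.0000, so:
1 − cos 180° = 1 − (-1) = 2.0000

Δλ = λ_C × 2.0000 = 2.4263 × 2.0000 = 4.8526 pm

λ' = 10.4 + 4.8526 = 15.2526 pm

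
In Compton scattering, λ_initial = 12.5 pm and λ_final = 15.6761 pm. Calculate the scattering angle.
108.00°

First find the wavelength shift:
Δλ = λ' - λ = 15.6761 - 12.5 = 3.1761 pm

Using Δλ = λ_C(1 - cos θ), with λ_C = h/(m_e·c) ≈ 2.42631024 pm:
cos θ = 1 - Δλ/λ_C
cos θ = 1 - 3.1761/2.42631024
cos θ = -0.309025

θ = arccos(-0.309025)
θ = 108.00°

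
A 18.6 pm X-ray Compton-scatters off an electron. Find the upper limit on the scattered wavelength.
23.4526 pm (at θ = 180°)

The Compton shift is Δλ = λ_C(1 − cos θ).

Since cos θ ranges from −1 to 1, the factor (1 − cos θ) ranges from 0 to 2; the maximum shift occurs at θ = 180° (backscattering):
Δλ_max = 2λ_C = 2 × 2.4263 pm = 4.8526 pm

Maximum scattered wavelength:
λ'_max = λ₀ + Δλ_max = 18.6 + 4.8526 = 23.4526 pm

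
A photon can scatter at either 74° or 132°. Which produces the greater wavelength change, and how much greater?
132° produces the larger shift by a factor of 2.304

Calculate both shifts using Δλ = λ_C(1 - cos θ):

For θ₁ = 74°:
Δλ₁ = 2.4263 × (1 - cos(74°))
Δλ₁ = 2.4263 × 0.7244
Δλ₁ = 1.7575 pm

For θ₂ = 132°:
Δλ₂ = 2.4263 × (1 - cos(132°))
Δλ₂ = 2.4263 × 1.6691
Δλ₂ = 4.0498 pm

The 132° angle produces the larger shift.
Ratio: 4.0498/1.7575 = 2.304

(Intermediate values are shown rounded; full precision is carried through to the final answer.)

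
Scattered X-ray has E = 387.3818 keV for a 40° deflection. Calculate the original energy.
470.9000 keV

Convert final energy to wavelength (hc ≈ 1239.842 keV·pm):
λ' = hc/E' = 1239.842 / 387.3818 = 3.2006 pm

Calculate the Compton shift:
Δλ = λ_C(1 - cos(40°))
Δλ = 2.4263 × (1 - cos(40°))
Δλ = 0.5676 pm

Initial wavelength:
λ = λ' - Δλ = 3.2006 - 0.5676 = 2.6329 pm

Initial energy:
E = hc/λ = 1239.842 / 2.6329 = 470.9000 keV

(Intermediate values are shown rounded; full precision is carried through to the final answer.)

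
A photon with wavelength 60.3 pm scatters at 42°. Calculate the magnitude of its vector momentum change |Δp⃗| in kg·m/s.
7.8363e-24 kg·m/s

Photon momentum magnitude is p = h/λ.

Initial momentum:
p₀ = h/λ = 6.6261e-34/6.0300e-11 = 1.0989e-23 kg·m/s

After scattering:
λ' = λ + Δλ = 60.3 + 0.6232 = 60.9232 pm
p' = h/λ' = 6.6261e-34/6.0923e-11 = 1.0876e-23 kg·m/s

Momentum is a vector; the scattered photon's direction makes angle θ = 42° with the incident direction. The magnitude of the vector change Δp⃗ = p⃗₀ − p⃗' is found from the law of cosines:
|Δp⃗|² = p₀² + p'² − 2p₀p'cos θ
|Δp⃗|² = (1.0989e-23)² + (1.0876e-23)² − 2·1.0989e-23·1.0876e-23·cos(42°)
|Δp⃗| = 7.8363e-24 kg·m/s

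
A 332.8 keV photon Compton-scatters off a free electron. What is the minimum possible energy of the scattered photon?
144.5356 keV (at θ = 180°)

The scattered photon has minimum energy when its wavelength is maximum, i.e., when the Compton shift Δλ = λ_C(1 − cos θ) is maximum. This occurs at θ = 180° (backscattering), giving Δλ_max = 2λ_C = 4.8526 pm.

Initial wavelength: λ₀ = hc/E₀ = 3.7255 pm
Maximum final wavelength: λ'_max = λ₀ + 2λ_C = 3.7255 + 4.8526 = 8.5781 pm
Minimum final energy: E'_min = hc/λ'_max = 144.5356 keV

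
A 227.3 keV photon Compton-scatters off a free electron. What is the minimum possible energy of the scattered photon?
120.2881 keV (at θ = 180°)

The scattered photon has minimum energy when its wavelength is maximum, i.e., when the Compton shift Δλ = λ_C(1 − cos θ) is maximum. This occurs at θ = 180° (backscattering), giving Δλ_max = 2λ_C = 4.8526 pm.

Initial wavelength: λ₀ = hc/E₀ = 5.4547 pm
Maximum final wavelength: λ'_max = λ₀ + 2λ_C = 5.4547 + 4.8526 = 10.3073 pm
Minimum final energy: E'_min = hc/λ'_max = 120.2881 keV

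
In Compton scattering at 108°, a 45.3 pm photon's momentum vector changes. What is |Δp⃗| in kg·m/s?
2.2899e-23 kg·m/s

Photon momentum magnitude is p = h/λ.

Initial momentum:
p₀ = h/λ = 6.6261e-34/4.5300e-11 = 1.4627e-23 kg·m/s

After scattering:
λ' = λ + Δλ = 45.3 + 3.1761 = 48.4761 pm
p' = h/λ' = 6.6261e-34/4.8476e-11 = 1.3669e-23 kg·m/s

Momentum is a vector; the scattered photon's direction makes angle θ = 108° with the incident direction. The magnitude of the vector change Δp⃗ = p⃗₀ − p⃗' is found from the law of cosines:
|Δp⃗|² = p₀² + p'² − 2p₀p'cos θ
|Δp⃗|² = (1.4627e-23)² + (1.3669e-23)² − 2·1.4627e-23·1.3669e-23·cos(108°)
|Δp⃗| = 2.2899e-23 kg·m/s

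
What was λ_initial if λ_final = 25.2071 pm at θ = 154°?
20.6000 pm

From λ' = λ + Δλ, we have λ = λ' - Δλ

First calculate the Compton shift:
Δλ = λ_C(1 - cos θ)
Δλ = 2.4263 × (1 - cos(154°))
Δλ = 2.4263 × 1.8988
Δλ = 4.6071 pm

Initial wavelength:
λ = λ' - Δλ
λ = 25.2071 - 4.6071
λ = 20.6000 pm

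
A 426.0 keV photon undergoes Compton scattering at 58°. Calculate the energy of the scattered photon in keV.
306.0591 keV

First convert energy to wavelength:
λ = hc/E, with hc ≈ 1239.842 keV·pm (i.e. 1239.842 eV·nm)

For E = 426.0 keV = 426000 eV:
λ = 1239.842 keV·pm / 426.0 keV
λ = 2.9104 pm

Calculate the Compton shift:
Δλ = λ_C(1 - cos(58°)) = 2.4263 × 0.4701
Δλ = 1.1406 pm

Final wavelength:
λ' = 2.9104 + 1.1406 = 4.0510 pm

Final energy:
E' = hc/λ' = 1239.842 / 4.0510 = 306.0591 keV

(Intermediate values are shown rounded; full precision is carried through to the final answer.)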